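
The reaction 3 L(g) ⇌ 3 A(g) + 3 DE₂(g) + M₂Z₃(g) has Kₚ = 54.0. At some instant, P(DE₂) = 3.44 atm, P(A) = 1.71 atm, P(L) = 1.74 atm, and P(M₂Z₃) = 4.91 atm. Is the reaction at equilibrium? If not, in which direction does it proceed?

Qₚ = P(A)³·P(DE₂)³·P(M₂Z₃) / P(L)³ = (1.71)³·(3.44)³·(4.91) / (1.74)³ = 190
Qₚ = 190 > Kₚ = 54.0, so the reverse reaction proceeds.

in the reverse direction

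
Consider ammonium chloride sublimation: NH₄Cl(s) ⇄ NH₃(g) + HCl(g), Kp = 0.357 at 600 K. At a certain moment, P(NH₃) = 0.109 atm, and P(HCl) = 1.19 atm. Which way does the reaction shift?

to the right

(NH₄Cl is a pure solid — omitted from Qp.)
Qp = P(NH₃)·P(HCl) = (0.109)·(1.19) = 0.130
Qp = 0.130 < Kp = 0.357, so the forward reaction proceeds.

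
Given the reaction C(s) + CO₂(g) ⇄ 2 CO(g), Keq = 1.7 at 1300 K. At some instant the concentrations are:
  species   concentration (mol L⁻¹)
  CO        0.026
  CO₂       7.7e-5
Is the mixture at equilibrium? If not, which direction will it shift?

(C is a pure solid — omitted from Q.)
Q = [CO]² / [CO₂] = (0.026)² / (7.7e-5) = 8.8
Q = 8.8 > Keq = 1.7: net reverse reaction.

no; Q > K, reaction proceeds in reverse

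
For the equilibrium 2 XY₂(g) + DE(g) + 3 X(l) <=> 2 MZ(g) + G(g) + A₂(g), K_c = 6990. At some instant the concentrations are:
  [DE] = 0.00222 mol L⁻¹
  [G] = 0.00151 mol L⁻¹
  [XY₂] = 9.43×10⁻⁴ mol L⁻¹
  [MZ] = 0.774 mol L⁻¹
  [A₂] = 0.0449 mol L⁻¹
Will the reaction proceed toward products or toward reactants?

in the reverse direction

(X is a pure liquid — omitted from Q_c.)
Q_c = [MZ]²·[G]·[A₂] / ([XY₂]²·[DE]) = (0.774)²·(0.00151)·(0.0449) / ((9.43×10⁻⁴)²·(0.00222)) = 20600
Q_c = 20600 > K_c = 6990, so the reverse reaction proceeds.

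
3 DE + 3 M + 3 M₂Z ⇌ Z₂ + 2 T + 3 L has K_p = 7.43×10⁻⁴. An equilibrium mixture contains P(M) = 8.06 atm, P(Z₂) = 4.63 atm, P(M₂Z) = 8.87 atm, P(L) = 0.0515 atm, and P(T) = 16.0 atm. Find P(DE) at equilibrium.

P(DE) = 0.0842 atm

At equilibrium, K_p = P(Z₂)·P(T)²·P(L)³ / (P(DE)³·P(M)³·P(M₂Z)³) = 7.43×10⁻⁴.
(4.63)·(16.0)²·(0.0515)³ / ((P(DE))³·(8.06)³·(8.87)³) = 7.43×10⁻⁴
P(DE)³ = 5.96×10⁻⁴ ⇒ P(DE) = 0.0842 atm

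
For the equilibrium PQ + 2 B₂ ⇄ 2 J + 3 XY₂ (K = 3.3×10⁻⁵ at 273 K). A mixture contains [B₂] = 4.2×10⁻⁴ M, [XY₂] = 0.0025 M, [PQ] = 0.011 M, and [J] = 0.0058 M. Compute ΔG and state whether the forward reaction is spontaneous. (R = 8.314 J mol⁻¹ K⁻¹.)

ΔG = 4.78 kJ/mol; the forward reaction is non-spontaneous

Q = [J]²·[XY₂]³ / ([PQ]·[B₂]²) = (0.0058)²·(0.0025)³ / ((0.011)·(4.2×10⁻⁴)²) = 2.71×10⁻⁴
ΔG = RT ln(Q/K) = (8.314 J mol⁻¹ K⁻¹)(273 K) × ln(2.71×10⁻⁴/3.3×10⁻⁵)
   = (2.270 kJ/mol)(2.106) = 4.78 kJ/mol
ΔG > 0, so the forward reaction is non-spontaneous (proceeds in reverse).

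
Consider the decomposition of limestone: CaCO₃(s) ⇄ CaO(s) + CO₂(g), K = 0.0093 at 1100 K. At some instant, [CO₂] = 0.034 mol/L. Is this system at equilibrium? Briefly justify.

no; Q > K, reaction proceeds in reverse

(CaCO₃, CaO are pure solids — omitted from Q.)
Q = [CO₂] = 0.034
Q = 0.034 > K = 0.0093: net reverse reaction.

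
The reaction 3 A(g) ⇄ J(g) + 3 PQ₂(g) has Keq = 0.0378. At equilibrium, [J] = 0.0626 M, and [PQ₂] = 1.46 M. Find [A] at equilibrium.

At equilibrium, Keq = [J]·[PQ₂]³ / [A]³ = 0.0378.
(0.0626)·(1.46)³ / ([A])³ = 0.0378
[A]³ = 5.15 ⇒ [A] = 1.73 M

[A] = 1.73 M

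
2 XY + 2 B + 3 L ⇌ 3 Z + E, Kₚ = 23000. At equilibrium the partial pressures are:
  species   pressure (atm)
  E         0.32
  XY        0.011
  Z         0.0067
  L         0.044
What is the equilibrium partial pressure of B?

P(B) = 0.020 atm

At equilibrium, Kₚ = P(Z)³·P(E) / (P(XY)²·P(B)²·P(L)³) = 23000.
(0.0067)³·(0.32) / ((0.011)²·(P(B))²·(0.044)³) = 23000
P(B)² = 4.06e-4 ⇒ P(B) = 0.020 atm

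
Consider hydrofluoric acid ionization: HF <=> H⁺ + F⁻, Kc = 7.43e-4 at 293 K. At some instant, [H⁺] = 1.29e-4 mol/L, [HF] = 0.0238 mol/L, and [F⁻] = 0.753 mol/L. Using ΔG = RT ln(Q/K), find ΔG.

ΔG = 4.15 kJ/mol

Qc = [H⁺]·[F⁻] / [HF] = (1.29e-4)·(0.753) / (0.0238) = 0.00408
ΔG = RT ln(Qc/Kc) = (8.314 J mol⁻¹ K⁻¹)(293 K) × ln(0.00408/7.43e-4)
   = (2.436 kJ/mol)(1.703) = 4.15 kJ/mol
ΔG > 0, so the forward reaction is non-spontaneous (proceeds in reverse).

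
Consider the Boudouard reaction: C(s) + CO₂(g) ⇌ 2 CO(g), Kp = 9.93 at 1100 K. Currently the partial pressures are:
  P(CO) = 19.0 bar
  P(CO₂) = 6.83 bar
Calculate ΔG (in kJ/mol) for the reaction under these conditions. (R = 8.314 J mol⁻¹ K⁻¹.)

ΔG = 15.3 kJ/mol

(C is a pure solid — omitted from Qp.)
Qp = P(CO)² / P(CO₂) = (19.0)² / (6.83) = 52.9
ΔG = RT ln(Qp/Kp) = (8.314 J mol⁻¹ K⁻¹)(1100 K) × ln(52.9/9.93)
   = (9.145 kJ/mol)(1.673) = 15.3 kJ/mol
ΔG > 0, so the forward reaction is non-spontaneous (proceeds in reverse).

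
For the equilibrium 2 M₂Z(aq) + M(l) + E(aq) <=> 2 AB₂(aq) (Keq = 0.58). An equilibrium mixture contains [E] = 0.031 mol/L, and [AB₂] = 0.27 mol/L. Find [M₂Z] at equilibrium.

(M is a pure liquid — omitted from Keq.)
At equilibrium, Keq = [AB₂]² / ([M₂Z]²·[E]) = 0.58.
(0.27)² / (([M₂Z])²·(0.031)) = 0.58
[M₂Z]² = 4.05 ⇒ [M₂Z] = 2.0 mol/L

[M₂Z] = 2.0 mol/L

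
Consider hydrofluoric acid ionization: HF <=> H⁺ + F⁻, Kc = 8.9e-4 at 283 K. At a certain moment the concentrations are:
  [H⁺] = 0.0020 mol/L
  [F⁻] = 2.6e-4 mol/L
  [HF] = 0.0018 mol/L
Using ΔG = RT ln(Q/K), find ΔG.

Qc = [H⁺]·[F⁻] / [HF] = (0.0020)·(2.6e-4) / (0.0018) = 2.89e-4
ΔG = RT ln(Qc/Kc) = (8.314 J mol⁻¹ K⁻¹)(283 K) × ln(2.89e-4/8.9e-4)
   = (2.353 kJ/mol)(-1.125) = -2.65 kJ/mol
ΔG < 0, so the forward reaction is spontaneous (proceeds forward).

ΔG = -2.65 kJ/mol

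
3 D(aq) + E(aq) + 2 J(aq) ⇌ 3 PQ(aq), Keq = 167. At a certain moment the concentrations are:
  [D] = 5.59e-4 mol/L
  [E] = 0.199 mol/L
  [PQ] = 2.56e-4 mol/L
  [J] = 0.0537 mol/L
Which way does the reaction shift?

at equilibrium

Q = [PQ]³ / ([D]³·[E]·[J]²) = (2.56e-4)³ / ((5.59e-4)³·(0.199)·(0.0537)²) = 167
Q = 167 = Keq, so the system is already at equilibrium.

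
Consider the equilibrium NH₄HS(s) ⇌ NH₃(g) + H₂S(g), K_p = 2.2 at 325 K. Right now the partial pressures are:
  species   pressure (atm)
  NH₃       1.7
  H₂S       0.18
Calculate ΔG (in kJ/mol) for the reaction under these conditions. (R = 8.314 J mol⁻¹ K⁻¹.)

ΔG = -5.33 kJ/mol

(NH₄HS is a pure solid — omitted from Q_p.)
Q_p = P(NH₃)·P(H₂S) = (1.7)·(0.18) = 0.306
ΔG = RT ln(Q_p/K_p) = (8.314 J mol⁻¹ K⁻¹)(325 K) × ln(0.306/2.2)
   = (2.702 kJ/mol)(-1.973) = -5.33 kJ/mol
ΔG < 0, so the forward reaction is spontaneous (proceeds forward).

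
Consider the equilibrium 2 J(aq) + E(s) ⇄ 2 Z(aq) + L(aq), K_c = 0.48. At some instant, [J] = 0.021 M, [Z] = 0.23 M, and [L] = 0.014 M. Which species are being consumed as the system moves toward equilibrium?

(E is a pure solid — omitted from Q_c.)
Q_c = [Z]²·[L] / [J]² = (0.23)²·(0.014) / (0.021)² = 1.7
Q_c = 1.7 > K_c = 0.48: net reverse reaction.

Z, L (products)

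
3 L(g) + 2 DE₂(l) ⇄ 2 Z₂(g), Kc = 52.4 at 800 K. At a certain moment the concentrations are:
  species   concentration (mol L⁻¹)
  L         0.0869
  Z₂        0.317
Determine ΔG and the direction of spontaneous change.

ΔG = 7.13 kJ/mol; the forward reaction is non-spontaneous

(DE₂ is a pure liquid — omitted from Qc.)
Qc = [Z₂]² / [L]³ = (0.317)² / (0.0869)³ = 153
ΔG = RT ln(Qc/Kc) = (8.314 J mol⁻¹ K⁻¹)(800 K) × ln(153/52.4)
   = (6.651 kJ/mol)(1.072) = 7.13 kJ/mol
ΔG > 0, so the forward reaction is non-spontaneous (proceeds in reverse).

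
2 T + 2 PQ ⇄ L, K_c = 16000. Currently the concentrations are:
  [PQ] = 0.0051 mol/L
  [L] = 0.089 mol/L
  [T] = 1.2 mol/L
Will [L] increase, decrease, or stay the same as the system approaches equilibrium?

increase

Q_c = [L] / ([T]²·[PQ]²) = (0.089) / ((1.2)²·(0.0051)²) = 2400
Q_c = 2400 < K_c = 16000: net forward reaction.
L is a product, so it increases.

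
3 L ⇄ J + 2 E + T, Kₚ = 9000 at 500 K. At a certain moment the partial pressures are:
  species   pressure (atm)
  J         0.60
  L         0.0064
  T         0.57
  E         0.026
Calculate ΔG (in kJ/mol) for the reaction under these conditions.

ΔG = -9.66 kJ/mol

Qₚ = P(J)·P(E)²·P(T) / P(L)³ = (0.60)·(0.026)²·(0.57) / (0.0064)³ = 882
ΔG = RT ln(Qₚ/Kₚ) = (8.314 J mol⁻¹ K⁻¹)(500 K) × ln(882/9000)
   = (4.157 kJ/mol)(-2.323) = -9.66 kJ/mol
ΔG < 0, so the forward reaction is spontaneous (proceeds forward).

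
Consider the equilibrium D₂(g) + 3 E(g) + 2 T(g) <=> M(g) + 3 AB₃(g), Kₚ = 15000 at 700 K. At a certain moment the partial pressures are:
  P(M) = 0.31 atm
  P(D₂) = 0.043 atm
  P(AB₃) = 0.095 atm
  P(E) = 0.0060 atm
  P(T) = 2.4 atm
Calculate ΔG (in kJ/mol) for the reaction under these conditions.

Qₚ = P(M)·P(AB₃)³ / (P(D₂)·P(E)³·P(T)²) = (0.31)·(0.095)³ / ((0.043)·(0.0060)³·(2.4)²) = 4970
ΔG = RT ln(Qₚ/Kₚ) = (8.314 J mol⁻¹ K⁻¹)(700 K) × ln(4970/15000)
   = (5.820 kJ/mol)(-1.105) = -6.43 kJ/mol
ΔG < 0, so the forward reaction is spontaneous (proceeds forward).

ΔG = -6.43 kJ/mol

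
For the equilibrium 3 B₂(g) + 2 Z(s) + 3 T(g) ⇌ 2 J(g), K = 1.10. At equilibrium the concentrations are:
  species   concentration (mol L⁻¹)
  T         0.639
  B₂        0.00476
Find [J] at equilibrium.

[J] = 1.76×10⁻⁴ mol L⁻¹

(Z is a pure solid — omitted from K.)
At equilibrium, K = [J]² / ([B₂]³·[T]³) = 1.10.
([J])² / ((0.00476)³·(0.639)³) = 1.10
[J]² = 3.10×10⁻⁸ ⇒ [J] = 1.76×10⁻⁴ mol L⁻¹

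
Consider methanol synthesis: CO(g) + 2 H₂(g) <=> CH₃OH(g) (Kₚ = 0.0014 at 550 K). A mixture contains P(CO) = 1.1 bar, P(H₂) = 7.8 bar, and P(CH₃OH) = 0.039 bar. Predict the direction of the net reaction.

Qₚ = P(CH₃OH) / (P(CO)·P(H₂)²) = (0.039) / ((1.1)·(7.8)²) = 5.8×10⁻⁴
Qₚ = 5.8×10⁻⁴ < Kₚ = 0.0014, so the forward reaction proceeds.

forward (toward products)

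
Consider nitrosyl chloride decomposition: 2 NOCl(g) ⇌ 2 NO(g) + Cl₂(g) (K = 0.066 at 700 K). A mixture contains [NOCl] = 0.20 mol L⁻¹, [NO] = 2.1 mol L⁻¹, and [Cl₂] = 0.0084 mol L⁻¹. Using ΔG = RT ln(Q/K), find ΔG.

ΔG = 15.4 kJ/mol

Q = [NO]²·[Cl₂] / [NOCl]² = (2.1)²·(0.0084) / (0.20)² = 0.926
ΔG = RT ln(Q/K) = (8.314 J mol⁻¹ K⁻¹)(700 K) × ln(0.926/0.066)
   = (5.820 kJ/mol)(2.641) = 15.4 kJ/mol
ΔG > 0, so the forward reaction is non-spontaneous (proceeds in reverse).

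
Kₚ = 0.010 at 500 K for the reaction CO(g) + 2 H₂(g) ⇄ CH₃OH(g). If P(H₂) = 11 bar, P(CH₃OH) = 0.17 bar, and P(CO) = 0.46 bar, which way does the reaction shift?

Qₚ = P(CH₃OH) / (P(CO)·P(H₂)²) = (0.17) / ((0.46)·(11)²) = 0.0031
Qₚ = 0.0031 < Kₚ = 0.010, so the forward reaction proceeds.

in the forward direction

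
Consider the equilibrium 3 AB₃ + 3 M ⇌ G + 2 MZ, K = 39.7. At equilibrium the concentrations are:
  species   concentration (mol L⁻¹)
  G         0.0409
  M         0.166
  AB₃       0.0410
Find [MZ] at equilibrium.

At equilibrium, K = [G]·[MZ]² / ([AB₃]³·[M]³) = 39.7.
(0.0409)·([MZ])² / ((0.0410)³·(0.166)³) = 39.7
[MZ]² = 3.06×10⁻⁴ ⇒ [MZ] = 0.0175 mol L⁻¹

[MZ] = 0.0175 mol L⁻¹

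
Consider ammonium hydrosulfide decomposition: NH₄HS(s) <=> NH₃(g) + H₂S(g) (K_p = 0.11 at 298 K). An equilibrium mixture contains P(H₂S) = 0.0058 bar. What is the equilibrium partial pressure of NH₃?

P(NH₃) = 19 bar

(NH₄HS is a pure solid — omitted from K_p.)
At equilibrium, K_p = P(NH₃)·P(H₂S) = 0.11.
(P(NH₃))·(0.0058) = 0.11
P(NH₃) = 19.0 = 19 bar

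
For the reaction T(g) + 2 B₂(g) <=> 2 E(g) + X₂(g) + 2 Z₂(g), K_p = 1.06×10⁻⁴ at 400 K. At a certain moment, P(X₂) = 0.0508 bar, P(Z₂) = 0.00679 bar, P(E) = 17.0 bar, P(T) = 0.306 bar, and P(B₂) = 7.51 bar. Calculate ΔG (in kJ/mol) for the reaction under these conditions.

Q_p = P(E)²·P(X₂)·P(Z₂)² / (P(T)·P(B₂)²) = (17.0)²·(0.0508)·(0.00679)² / ((0.306)·(7.51)²) = 3.92×10⁻⁵
ΔG = RT ln(Q_p/K_p) = (8.314 J mol⁻¹ K⁻¹)(400 K) × ln(3.92×10⁻⁵/1.06×10⁻⁴)
   = (3.326 kJ/mol)(-0.9948) = -3.31 kJ/mol
ΔG < 0, so the forward reaction is spontaneous (proceeds forward).

ΔG = -3.31 kJ/mol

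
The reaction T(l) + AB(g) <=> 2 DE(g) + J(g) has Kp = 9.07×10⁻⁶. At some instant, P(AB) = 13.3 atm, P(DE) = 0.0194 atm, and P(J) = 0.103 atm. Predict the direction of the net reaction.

(T is a pure liquid — omitted from Qp.)
Qp = P(DE)²·P(J) / P(AB) = (0.0194)²·(0.103) / (13.3) = 2.91×10⁻⁶
Qp = 2.91×10⁻⁶ < Kp = 9.07×10⁻⁶, so the forward reaction proceeds.

in the forward direction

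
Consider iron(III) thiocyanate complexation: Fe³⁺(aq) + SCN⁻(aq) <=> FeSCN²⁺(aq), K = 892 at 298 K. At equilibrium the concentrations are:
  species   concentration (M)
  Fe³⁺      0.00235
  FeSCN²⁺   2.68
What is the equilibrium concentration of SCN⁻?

At equilibrium, K = [FeSCN²⁺] / ([Fe³⁺]·[SCN⁻]) = 892.
(2.68) / ((0.00235)·([SCN⁻])) = 892
[SCN⁻] = 1.28 M

[SCN⁻] = 1.28 M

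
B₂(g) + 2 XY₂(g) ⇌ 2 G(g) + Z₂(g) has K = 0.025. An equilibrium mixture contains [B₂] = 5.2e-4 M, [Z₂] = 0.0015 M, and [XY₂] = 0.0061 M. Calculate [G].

At equilibrium, K = [G]²·[Z₂] / ([B₂]·[XY₂]²) = 0.025.
([G])²·(0.0015) / ((5.2e-4)·(0.0061)²) = 0.025
[G]² = 3.22e-7 ⇒ [G] = 5.7e-4 M

[G] = 5.7e-4 M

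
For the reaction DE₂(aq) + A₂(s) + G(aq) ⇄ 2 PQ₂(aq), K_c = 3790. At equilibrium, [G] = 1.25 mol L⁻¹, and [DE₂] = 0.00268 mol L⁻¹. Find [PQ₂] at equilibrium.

(A₂ is a pure solid — omitted from K_c.)
At equilibrium, K_c = [PQ₂]² / ([DE₂]·[G]) = 3790.
([PQ₂])² / ((0.00268)·(1.25)) = 3790
[PQ₂]² = 12.7 ⇒ [PQ₂] = 3.56 mol L⁻¹

[PQ₂] = 3.56 mol L⁻¹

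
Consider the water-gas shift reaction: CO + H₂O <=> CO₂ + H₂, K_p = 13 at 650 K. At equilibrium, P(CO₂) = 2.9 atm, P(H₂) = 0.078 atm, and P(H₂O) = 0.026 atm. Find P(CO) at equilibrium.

At equilibrium, K_p = P(CO₂)·P(H₂) / (P(CO)·P(H₂O)) = 13.
(2.9)·(0.078) / ((P(CO))·(0.026)) = 13
P(CO) = 0.669 = 0.67 atm

P(CO) = 0.67 atm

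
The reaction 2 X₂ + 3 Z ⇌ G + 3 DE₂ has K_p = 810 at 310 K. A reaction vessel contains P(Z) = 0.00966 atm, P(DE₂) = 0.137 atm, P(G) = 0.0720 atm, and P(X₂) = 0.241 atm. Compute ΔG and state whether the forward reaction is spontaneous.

ΔG = 3.80 kJ/mol; the forward reaction is non-spontaneous

Q_p = P(G)·P(DE₂)³ / (P(X₂)²·P(Z)³) = (0.0720)·(0.137)³ / ((0.241)²·(0.00966)³) = 3540
ΔG = RT ln(Q_p/K_p) = (8.314 J mol⁻¹ K⁻¹)(310 K) × ln(3540/810)
   = (2.577 kJ/mol)(1.475) = 3.80 kJ/mol
ΔG > 0, so the forward reaction is non-spontaneous (proceeds in reverse).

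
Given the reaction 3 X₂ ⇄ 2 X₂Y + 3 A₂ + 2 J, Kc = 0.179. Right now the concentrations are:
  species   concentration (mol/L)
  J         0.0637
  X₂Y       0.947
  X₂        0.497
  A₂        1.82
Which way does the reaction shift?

Qc = [X₂Y]²·[A₂]³·[J]² / [X₂]³ = (0.947)²·(1.82)³·(0.0637)² / (0.497)³ = 0.179
Qc = 0.179 = Kc, so the system is already at equilibrium.

at equilibrium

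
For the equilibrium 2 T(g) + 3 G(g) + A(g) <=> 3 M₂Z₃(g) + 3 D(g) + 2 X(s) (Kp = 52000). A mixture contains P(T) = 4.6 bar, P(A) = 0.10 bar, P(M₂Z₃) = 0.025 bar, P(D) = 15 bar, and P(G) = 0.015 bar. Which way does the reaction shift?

toward products

(X is a pure solid — omitted from Qp.)
Qp = P(M₂Z₃)³·P(D)³ / (P(T)²·P(G)³·P(A)) = (0.025)³·(15)³ / ((4.6)²·(0.015)³·(0.10)) = 7400
Qp = 7400 < Kp = 52000, so the forward reaction proceeds.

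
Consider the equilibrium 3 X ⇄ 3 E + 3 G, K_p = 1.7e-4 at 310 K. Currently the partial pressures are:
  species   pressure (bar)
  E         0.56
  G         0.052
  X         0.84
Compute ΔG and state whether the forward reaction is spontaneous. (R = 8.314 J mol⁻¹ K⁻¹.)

ΔG = -3.62 kJ/mol; the forward reaction is spontaneous

Q_p = P(E)³·P(G)³ / P(X)³ = (0.56)³·(0.052)³ / (0.84)³ = 4.17e-5
ΔG = RT ln(Q_p/K_p) = (8.314 J mol⁻¹ K⁻¹)(310 K) × ln(4.17e-5/1.7e-4)
   = (2.577 kJ/mol)(-1.405) = -3.62 kJ/mol
ΔG < 0, so the forward reaction is spontaneous (proceeds forward).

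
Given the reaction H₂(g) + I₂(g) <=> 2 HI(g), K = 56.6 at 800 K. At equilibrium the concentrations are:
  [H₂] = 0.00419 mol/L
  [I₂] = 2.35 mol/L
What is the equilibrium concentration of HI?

[HI] = 0.747 mol/L

At equilibrium, K = [HI]² / ([H₂]·[I₂]) = 56.6.
([HI])² / ((0.00419)·(2.35)) = 56.6
[HI]² = 0.557 ⇒ [HI] = 0.747 mol/L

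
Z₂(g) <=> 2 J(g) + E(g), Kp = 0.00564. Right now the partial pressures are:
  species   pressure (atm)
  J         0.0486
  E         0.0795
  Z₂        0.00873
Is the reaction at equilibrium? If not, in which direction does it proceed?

Qp = P(J)²·P(E) / P(Z₂) = (0.0486)²·(0.0795) / (0.00873) = 0.0215
Qp = 0.0215 > Kp = 0.00564, so the reverse reaction proceeds.

to the left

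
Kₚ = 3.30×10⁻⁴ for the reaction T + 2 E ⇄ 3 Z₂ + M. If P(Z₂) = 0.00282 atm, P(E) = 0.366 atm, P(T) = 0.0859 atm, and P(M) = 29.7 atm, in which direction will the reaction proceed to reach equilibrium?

forward (toward products)

Qₚ = P(Z₂)³·P(M) / (P(T)·P(E)²) = (0.00282)³·(29.7) / ((0.0859)·(0.366)²) = 5.79×10⁻⁵
Qₚ = 5.79×10⁻⁵ < Kₚ = 3.30×10⁻⁴, so the forward reaction proceeds.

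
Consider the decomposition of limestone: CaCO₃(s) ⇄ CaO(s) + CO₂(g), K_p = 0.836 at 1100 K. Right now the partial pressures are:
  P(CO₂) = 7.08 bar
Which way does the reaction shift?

(CaCO₃, CaO are pure solids — omitted from Q_p.)
Q_p = P(CO₂) = 7.08
Q_p = 7.08 > K_p = 0.836, so the reverse reaction proceeds.

reverse (toward reactants)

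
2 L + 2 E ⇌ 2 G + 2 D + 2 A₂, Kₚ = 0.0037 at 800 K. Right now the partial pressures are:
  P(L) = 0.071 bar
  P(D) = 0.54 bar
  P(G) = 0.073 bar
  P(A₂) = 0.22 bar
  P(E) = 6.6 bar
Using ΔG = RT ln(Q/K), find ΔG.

ΔG = -15.8 kJ/mol

Qₚ = P(G)²·P(D)²·P(A₂)² / (P(L)²·P(E)²) = (0.073)²·(0.54)²·(0.22)² / ((0.071)²·(6.6)²) = 3.43e-4
ΔG = RT ln(Qₚ/Kₚ) = (8.314 J mol⁻¹ K⁻¹)(800 K) × ln(3.43e-4/0.0037)
   = (6.651 kJ/mol)(-2.378) = -15.8 kJ/mol
ΔG < 0, so the forward reaction is spontaneous (proceeds forward).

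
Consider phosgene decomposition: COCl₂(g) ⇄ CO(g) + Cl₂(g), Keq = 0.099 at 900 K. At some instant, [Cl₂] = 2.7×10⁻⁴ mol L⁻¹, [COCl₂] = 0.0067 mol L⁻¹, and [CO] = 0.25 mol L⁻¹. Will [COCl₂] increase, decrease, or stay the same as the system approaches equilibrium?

Q = [CO]·[Cl₂] / [COCl₂] = (0.25)·(2.7×10⁻⁴) / (0.0067) = 0.010
Q = 0.010 < Keq = 0.099: net forward reaction.
COCl₂ is a reactant, so it decreases.

decrease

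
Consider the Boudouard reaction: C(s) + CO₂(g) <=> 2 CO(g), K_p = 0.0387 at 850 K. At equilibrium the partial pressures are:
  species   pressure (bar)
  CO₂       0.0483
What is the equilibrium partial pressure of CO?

P(CO) = 0.0432 bar

(C is a pure solid — omitted from K_p.)
At equilibrium, K_p = P(CO)² / P(CO₂) = 0.0387.
(P(CO))² / (0.0483) = 0.0387
P(CO)² = 0.00187 ⇒ P(CO) = 0.0432 bar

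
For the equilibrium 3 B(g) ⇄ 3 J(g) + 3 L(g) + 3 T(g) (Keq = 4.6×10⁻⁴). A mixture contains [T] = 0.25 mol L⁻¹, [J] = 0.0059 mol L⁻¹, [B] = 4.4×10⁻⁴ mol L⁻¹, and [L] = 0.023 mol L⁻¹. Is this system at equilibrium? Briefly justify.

Q = [J]³·[L]³·[T]³ / [B]³ = (0.0059)³·(0.023)³·(0.25)³ / (4.4×10⁻⁴)³ = 4.6×10⁻⁴
Q = 4.6×10⁻⁴ = Keq; the system is at equilibrium.

yes, at equilibrium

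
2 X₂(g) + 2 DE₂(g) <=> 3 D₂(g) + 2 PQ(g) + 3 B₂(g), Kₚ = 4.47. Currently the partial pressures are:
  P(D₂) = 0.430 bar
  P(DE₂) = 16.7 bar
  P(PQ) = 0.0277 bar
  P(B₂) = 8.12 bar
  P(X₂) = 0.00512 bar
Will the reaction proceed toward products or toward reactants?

Qₚ = P(D₂)³·P(PQ)²·P(B₂)³ / (P(X₂)²·P(DE₂)²) = (0.430)³·(0.0277)²·(8.12)³ / ((0.00512)²·(16.7)²) = 4.47
Qₚ = 4.47 = Kₚ, so the system is already at equilibrium.

neither direction; the system is at equilibrium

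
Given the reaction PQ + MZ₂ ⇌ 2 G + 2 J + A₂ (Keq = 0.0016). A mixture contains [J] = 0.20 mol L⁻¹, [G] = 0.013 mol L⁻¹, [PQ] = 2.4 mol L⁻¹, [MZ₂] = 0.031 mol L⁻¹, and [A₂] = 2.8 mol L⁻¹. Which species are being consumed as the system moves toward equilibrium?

PQ, MZ₂ (reactants)

Q = [G]²·[J]²·[A₂] / ([PQ]·[MZ₂]) = (0.013)²·(0.20)²·(2.8) / ((2.4)·(0.031)) = 2.5e-4
Q = 2.5e-4 < Keq = 0.0016: net forward reaction.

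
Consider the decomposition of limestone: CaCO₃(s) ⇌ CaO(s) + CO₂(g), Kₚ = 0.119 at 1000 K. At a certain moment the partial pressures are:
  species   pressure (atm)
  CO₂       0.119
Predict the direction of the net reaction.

neither direction; the system is at equilibrium

(CaCO₃, CaO are pure solids — omitted from Qₚ.)
Qₚ = P(CO₂) = 0.119
Qₚ = 0.119 = Kₚ, so the system is already at equilibrium.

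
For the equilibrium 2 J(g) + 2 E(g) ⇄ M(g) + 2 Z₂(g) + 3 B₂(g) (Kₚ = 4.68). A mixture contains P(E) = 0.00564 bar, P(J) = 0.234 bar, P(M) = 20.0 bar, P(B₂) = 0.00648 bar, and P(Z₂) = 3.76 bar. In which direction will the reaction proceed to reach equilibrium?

Qₚ = P(M)·P(Z₂)²·P(B₂)³ / (P(J)²·P(E)²) = (20.0)·(3.76)²·(0.00648)³ / ((0.234)²·(0.00564)²) = 44.2
Qₚ = 44.2 > Kₚ = 4.68, so the reverse reaction proceeds.

to the left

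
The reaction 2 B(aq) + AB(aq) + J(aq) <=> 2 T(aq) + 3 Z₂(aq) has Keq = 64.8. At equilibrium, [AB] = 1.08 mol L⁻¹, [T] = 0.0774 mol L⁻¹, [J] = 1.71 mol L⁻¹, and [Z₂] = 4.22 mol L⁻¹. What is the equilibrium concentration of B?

[B] = 0.0613 mol L⁻¹

At equilibrium, Keq = [T]²·[Z₂]³ / ([B]²·[AB]·[J]) = 64.8.
(0.0774)²·(4.22)³ / (([B])²·(1.08)·(1.71)) = 64.8
[B]² = 0.00376 ⇒ [B] = 0.0613 mol L⁻¹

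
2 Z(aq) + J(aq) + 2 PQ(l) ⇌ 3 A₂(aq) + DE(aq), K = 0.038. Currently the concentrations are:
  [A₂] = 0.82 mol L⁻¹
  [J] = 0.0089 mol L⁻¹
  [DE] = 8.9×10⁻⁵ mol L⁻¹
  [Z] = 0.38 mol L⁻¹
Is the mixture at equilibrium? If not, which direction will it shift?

(PQ is a pure liquid — omitted from Q.)
Q = [A₂]³·[DE] / ([Z]²·[J]) = (0.82)³·(8.9×10⁻⁵) / ((0.38)²·(0.0089)) = 0.038
Q = 0.038 = K; the system is at equilibrium.

yes, at equilibrium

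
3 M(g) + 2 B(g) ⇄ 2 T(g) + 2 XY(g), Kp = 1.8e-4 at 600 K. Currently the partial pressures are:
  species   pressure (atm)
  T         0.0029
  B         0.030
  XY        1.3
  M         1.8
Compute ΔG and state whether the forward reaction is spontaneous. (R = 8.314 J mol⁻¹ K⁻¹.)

Qp = P(T)²·P(XY)² / (P(M)³·P(B)²) = (0.0029)²·(1.3)² / ((1.8)³·(0.030)²) = 0.00271
ΔG = RT ln(Qp/Kp) = (8.314 J mol⁻¹ K⁻¹)(600 K) × ln(0.00271/1.8e-4)
   = (4.988 kJ/mol)(2.712) = 13.5 kJ/mol
ΔG > 0, so the forward reaction is non-spontaneous (proceeds in reverse).

ΔG = 13.5 kJ/mol; the forward reaction is non-spontaneous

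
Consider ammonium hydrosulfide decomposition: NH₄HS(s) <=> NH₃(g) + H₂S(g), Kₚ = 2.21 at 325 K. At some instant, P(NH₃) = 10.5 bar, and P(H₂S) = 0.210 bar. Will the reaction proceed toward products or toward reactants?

(NH₄HS is a pure solid — omitted from Qₚ.)
Qₚ = P(NH₃)·P(H₂S) = (10.5)·(0.210) = 2.21
Qₚ = 2.21 = Kₚ, so the system is already at equilibrium.

neither direction; the system is at equilibrium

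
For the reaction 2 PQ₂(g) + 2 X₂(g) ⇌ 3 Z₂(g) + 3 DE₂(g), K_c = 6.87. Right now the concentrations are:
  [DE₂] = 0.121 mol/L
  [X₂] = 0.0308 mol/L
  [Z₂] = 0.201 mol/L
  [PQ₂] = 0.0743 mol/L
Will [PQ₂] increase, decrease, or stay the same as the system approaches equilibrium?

decrease

Q_c = [Z₂]³·[DE₂]³ / ([PQ₂]²·[X₂]²) = (0.201)³·(0.121)³ / ((0.0743)²·(0.0308)²) = 2.75
Q_c = 2.75 < K_c = 6.87: net forward reaction.
PQ₂ is a reactant, so it decreases.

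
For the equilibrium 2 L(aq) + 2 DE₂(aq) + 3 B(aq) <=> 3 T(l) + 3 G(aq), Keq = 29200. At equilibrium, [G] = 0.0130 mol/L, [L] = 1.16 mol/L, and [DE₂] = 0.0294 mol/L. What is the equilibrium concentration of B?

(T is a pure liquid — omitted from Keq.)
At equilibrium, Keq = [G]³ / ([L]²·[DE₂]²·[B]³) = 29200.
(0.0130)³ / ((1.16)²·(0.0294)²·([B])³) = 29200
[B]³ = 6.47×10⁻⁸ ⇒ [B] = 0.00401 mol/L

[B] = 0.00401 mol/L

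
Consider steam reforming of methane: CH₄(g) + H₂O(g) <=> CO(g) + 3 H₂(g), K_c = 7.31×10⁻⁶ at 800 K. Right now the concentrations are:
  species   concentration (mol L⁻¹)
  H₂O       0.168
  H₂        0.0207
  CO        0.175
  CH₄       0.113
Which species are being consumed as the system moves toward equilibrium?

Q_c = [CO]·[H₂]³ / ([CH₄]·[H₂O]) = (0.175)·(0.0207)³ / ((0.113)·(0.168)) = 8.18×10⁻⁵
Q_c = 8.18×10⁻⁵ > K_c = 7.31×10⁻⁶: net reverse reaction.

CO, H₂ (products)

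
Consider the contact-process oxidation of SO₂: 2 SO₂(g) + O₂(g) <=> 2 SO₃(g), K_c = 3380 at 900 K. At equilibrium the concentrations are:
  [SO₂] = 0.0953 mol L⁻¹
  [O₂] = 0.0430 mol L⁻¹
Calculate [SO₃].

[SO₃] = 1.15 mol L⁻¹

At equilibrium, K_c = [SO₃]² / ([SO₂]²·[O₂]) = 3380.
([SO₃])² / ((0.0953)²·(0.0430)) = 3380
[SO₃]² = 1.32 ⇒ [SO₃] = 1.15 mol L⁻¹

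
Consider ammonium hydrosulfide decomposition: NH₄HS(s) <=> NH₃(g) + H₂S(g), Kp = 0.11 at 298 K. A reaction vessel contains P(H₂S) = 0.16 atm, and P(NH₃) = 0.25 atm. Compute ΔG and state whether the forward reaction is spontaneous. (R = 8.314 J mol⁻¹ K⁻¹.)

(NH₄HS is a pure solid — omitted from Qp.)
Qp = P(NH₃)·P(H₂S) = (0.25)·(0.16) = 0.0400
ΔG = RT ln(Qp/Kp) = (8.314 J mol⁻¹ K⁻¹)(298 K) × ln(0.0400/0.11)
   = (2.478 kJ/mol)(-1.012) = -2.51 kJ/mol
ΔG < 0, so the forward reaction is spontaneous (proceeds forward).

ΔG = -2.51 kJ/mol; the forward reaction is spontaneous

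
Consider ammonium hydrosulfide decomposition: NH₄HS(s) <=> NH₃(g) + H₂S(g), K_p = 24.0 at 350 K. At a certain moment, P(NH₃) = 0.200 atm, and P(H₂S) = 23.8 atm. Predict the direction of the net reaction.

(NH₄HS is a pure solid — omitted from Q_p.)
Q_p = P(NH₃)·P(H₂S) = (0.200)·(23.8) = 4.76
Q_p = 4.76 < K_p = 24.0, so the forward reaction proceeds.

forward (toward products)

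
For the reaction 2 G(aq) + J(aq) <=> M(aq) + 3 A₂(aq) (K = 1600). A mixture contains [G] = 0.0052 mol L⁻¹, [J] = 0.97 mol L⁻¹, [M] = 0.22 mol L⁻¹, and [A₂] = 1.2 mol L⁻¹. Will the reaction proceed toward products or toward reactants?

Q = [M]·[A₂]³ / ([G]²·[J]) = (0.22)·(1.2)³ / ((0.0052)²·(0.97)) = 14000
Q = 14000 > K = 1600, so the reverse reaction proceeds.

toward reactants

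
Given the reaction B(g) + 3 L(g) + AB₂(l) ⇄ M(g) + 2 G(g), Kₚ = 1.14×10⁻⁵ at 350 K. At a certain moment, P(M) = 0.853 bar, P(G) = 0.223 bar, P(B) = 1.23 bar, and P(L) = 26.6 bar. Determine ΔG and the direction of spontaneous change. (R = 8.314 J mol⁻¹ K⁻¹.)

(AB₂ is a pure liquid — omitted from Qₚ.)
Qₚ = P(M)·P(G)² / (P(B)·P(L)³) = (0.853)·(0.223)² / ((1.23)·(26.6)³) = 1.83×10⁻⁶
ΔG = RT ln(Qₚ/Kₚ) = (8.314 J mol⁻¹ K⁻¹)(350 K) × ln(1.83×10⁻⁶/1.14×10⁻⁵)
   = (2.910 kJ/mol)(-1.829) = -5.32 kJ/mol
ΔG < 0, so the forward reaction is spontaneous (proceeds forward).

ΔG = -5.32 kJ/mol; the forward reaction is spontaneous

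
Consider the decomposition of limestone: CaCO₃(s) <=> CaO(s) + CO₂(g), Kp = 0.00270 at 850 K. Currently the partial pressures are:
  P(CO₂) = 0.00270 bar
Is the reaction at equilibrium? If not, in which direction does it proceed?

at equilibrium

(CaCO₃, CaO are pure solids — omitted from Qp.)
Qp = P(CO₂) = 0.00270
Qp = 0.00270 = Kp, so the system is already at equilibrium.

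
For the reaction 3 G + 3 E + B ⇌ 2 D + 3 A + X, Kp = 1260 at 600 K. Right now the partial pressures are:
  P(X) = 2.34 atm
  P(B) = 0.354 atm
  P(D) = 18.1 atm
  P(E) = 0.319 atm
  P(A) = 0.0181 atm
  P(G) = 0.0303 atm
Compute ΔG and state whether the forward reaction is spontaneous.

Qp = P(D)²·P(A)³·P(X) / (P(G)³·P(E)³·P(B)) = (18.1)²·(0.0181)³·(2.34) / ((0.0303)³·(0.319)³·(0.354)) = 14200
ΔG = RT ln(Qp/Kp) = (8.314 J mol⁻¹ K⁻¹)(600 K) × ln(14200/1260)
   = (4.988 kJ/mol)(2.422) = 12.1 kJ/mol
ΔG > 0, so the forward reaction is non-spontaneous (proceeds in reverse).

ΔG = 12.1 kJ/mol; the forward reaction is non-spontaneous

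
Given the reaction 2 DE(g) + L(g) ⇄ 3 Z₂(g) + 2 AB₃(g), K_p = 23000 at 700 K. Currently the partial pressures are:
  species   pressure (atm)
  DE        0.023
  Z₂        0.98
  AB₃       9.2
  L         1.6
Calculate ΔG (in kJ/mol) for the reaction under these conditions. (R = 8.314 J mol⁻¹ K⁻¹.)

Q_p = P(Z₂)³·P(AB₃)² / (P(DE)²·P(L)) = (0.98)³·(9.2)² / ((0.023)²·(1.6)) = 94100
ΔG = RT ln(Q_p/K_p) = (8.314 J mol⁻¹ K⁻¹)(700 K) × ln(94100/23000)
   = (5.820 kJ/mol)(1.409) = 8.20 kJ/mol
ΔG > 0, so the forward reaction is non-spontaneous (proceeds in reverse).

ΔG = 8.20 kJ/mol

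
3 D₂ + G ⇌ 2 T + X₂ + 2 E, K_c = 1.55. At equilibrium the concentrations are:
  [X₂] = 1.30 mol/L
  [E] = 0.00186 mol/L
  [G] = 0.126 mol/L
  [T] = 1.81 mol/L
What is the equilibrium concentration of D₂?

At equilibrium, K_c = [T]²·[X₂]·[E]² / ([D₂]³·[G]) = 1.55.
(1.81)²·(1.30)·(0.00186)² / (([D₂])³·(0.126)) = 1.55
[D₂]³ = 7.54×10⁻⁵ ⇒ [D₂] = 0.0423 mol/L

[D₂] = 0.0423 mol/L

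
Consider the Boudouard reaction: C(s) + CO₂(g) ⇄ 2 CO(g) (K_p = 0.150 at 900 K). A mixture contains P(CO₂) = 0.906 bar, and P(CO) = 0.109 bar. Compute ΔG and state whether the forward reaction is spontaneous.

(C is a pure solid — omitted from Q_p.)
Q_p = P(CO)² / P(CO₂) = (0.109)² / (0.906) = 0.0131
ΔG = RT ln(Q_p/K_p) = (8.314 J mol⁻¹ K⁻¹)(900 K) × ln(0.0131/0.150)
   = (7.483 kJ/mol)(-2.438) = -18.2 kJ/mol
ΔG < 0, so the forward reaction is spontaneous (proceeds forward).

ΔG = -18.2 kJ/mol; the forward reaction is spontaneous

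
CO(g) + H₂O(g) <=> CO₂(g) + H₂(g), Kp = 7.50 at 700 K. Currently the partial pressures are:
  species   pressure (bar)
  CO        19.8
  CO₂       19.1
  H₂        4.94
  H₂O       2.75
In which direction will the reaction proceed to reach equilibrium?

forward (toward products)

Qp = P(CO₂)·P(H₂) / (P(CO)·P(H₂O)) = (19.1)·(4.94) / ((19.8)·(2.75)) = 1.73
Qp = 1.73 < Kp = 7.50, so the forward reaction proceeds.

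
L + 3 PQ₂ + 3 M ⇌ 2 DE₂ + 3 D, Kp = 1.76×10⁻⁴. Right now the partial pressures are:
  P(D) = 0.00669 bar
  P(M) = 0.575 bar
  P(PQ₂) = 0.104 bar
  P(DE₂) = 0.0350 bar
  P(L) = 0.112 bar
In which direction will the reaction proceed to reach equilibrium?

Qp = P(DE₂)²·P(D)³ / (P(L)·P(PQ₂)³·P(M)³) = (0.0350)²·(0.00669)³ / ((0.112)·(0.104)³·(0.575)³) = 1.53×10⁻⁵
Qp = 1.53×10⁻⁵ < Kp = 1.76×10⁻⁴, so the forward reaction proceeds.

to the right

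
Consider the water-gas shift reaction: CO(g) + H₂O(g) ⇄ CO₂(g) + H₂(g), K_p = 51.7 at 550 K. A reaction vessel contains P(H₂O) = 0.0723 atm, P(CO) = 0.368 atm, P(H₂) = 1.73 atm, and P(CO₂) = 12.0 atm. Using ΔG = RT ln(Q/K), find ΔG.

Q_p = P(CO₂)·P(H₂) / (P(CO)·P(H₂O)) = (12.0)·(1.73) / ((0.368)·(0.0723)) = 780
ΔG = RT ln(Q_p/K_p) = (8.314 J mol⁻¹ K⁻¹)(550 K) × ln(780/51.7)
   = (4.573 kJ/mol)(2.714) = 12.4 kJ/mol
ΔG > 0, so the forward reaction is non-spontaneous (proceeds in reverse).

ΔG = 12.4 kJ/mol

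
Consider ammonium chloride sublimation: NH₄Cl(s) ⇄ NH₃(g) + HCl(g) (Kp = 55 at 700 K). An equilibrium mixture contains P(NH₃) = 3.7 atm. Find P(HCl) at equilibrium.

(NH₄Cl is a pure solid — omitted from Kp.)
At equilibrium, Kp = P(NH₃)·P(HCl) = 55.
(3.7)·(P(HCl)) = 55
P(HCl) = 14.9 = 15 atm

P(HCl) = 15 atm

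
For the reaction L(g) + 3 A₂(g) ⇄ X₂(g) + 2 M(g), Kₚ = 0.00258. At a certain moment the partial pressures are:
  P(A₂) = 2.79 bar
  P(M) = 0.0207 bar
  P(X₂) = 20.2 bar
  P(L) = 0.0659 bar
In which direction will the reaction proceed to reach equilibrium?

to the left

Qₚ = P(X₂)·P(M)² / (P(L)·P(A₂)³) = (20.2)·(0.0207)² / ((0.0659)·(2.79)³) = 0.00605
Qₚ = 0.00605 > Kₚ = 0.00258, so the reverse reaction proceeds.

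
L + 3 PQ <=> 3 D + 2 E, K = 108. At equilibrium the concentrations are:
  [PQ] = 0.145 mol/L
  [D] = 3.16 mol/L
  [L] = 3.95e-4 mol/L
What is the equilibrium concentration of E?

[E] = 0.00203 mol/L

At equilibrium, K = [D]³·[E]² / ([L]·[PQ]³) = 108.
(3.16)³·([E])² / ((3.95e-4)·(0.145)³) = 108
[E]² = 4.12e-6 ⇒ [E] = 0.00203 mol/L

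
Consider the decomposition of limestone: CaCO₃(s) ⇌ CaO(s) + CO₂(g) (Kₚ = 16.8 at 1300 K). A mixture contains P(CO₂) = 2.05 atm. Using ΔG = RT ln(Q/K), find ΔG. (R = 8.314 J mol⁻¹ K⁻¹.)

ΔG = -22.7 kJ/mol

(CaCO₃, CaO are pure solids — omitted from Qₚ.)
Qₚ = P(CO₂) = 2.05
ΔG = RT ln(Qₚ/Kₚ) = (8.314 J mol⁻¹ K⁻¹)(1300 K) × ln(2.05/16.8)
   = (10.81 kJ/mol)(-2.104) = -22.7 kJ/mol
ΔG < 0, so the forward reaction is spontaneous (proceeds forward).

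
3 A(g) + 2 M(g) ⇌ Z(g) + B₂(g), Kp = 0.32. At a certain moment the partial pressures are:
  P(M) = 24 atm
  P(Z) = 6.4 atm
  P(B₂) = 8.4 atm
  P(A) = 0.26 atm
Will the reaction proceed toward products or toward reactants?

in the reverse direction

Qp = P(Z)·P(B₂) / (P(A)³·P(M)²) = (6.4)·(8.4) / ((0.26)³·(24)²) = 5.3
Qp = 5.3 > Kp = 0.32, so the reverse reaction proceeds.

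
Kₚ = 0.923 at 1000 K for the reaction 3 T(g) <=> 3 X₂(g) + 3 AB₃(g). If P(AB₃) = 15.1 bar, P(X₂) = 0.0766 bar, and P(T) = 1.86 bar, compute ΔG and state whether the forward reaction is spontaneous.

Qₚ = P(X₂)³·P(AB₃)³ / P(T)³ = (0.0766)³·(15.1)³ / (1.86)³ = 0.240
ΔG = RT ln(Qₚ/Kₚ) = (8.314 J mol⁻¹ K⁻¹)(1000 K) × ln(0.240/0.923)
   = (8.314 kJ/mol)(-1.347) = -11.2 kJ/mol
ΔG < 0, so the forward reaction is spontaneous (proceeds forward).

ΔG = -11.2 kJ/mol; the forward reaction is spontaneous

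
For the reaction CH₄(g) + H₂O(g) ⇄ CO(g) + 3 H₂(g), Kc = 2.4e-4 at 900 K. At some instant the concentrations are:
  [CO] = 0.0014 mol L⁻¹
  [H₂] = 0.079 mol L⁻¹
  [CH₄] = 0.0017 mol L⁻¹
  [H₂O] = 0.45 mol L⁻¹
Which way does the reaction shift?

reverse (toward reactants)

Qc = [CO]·[H₂]³ / ([CH₄]·[H₂O]) = (0.0014)·(0.079)³ / ((0.0017)·(0.45)) = 9.0e-4
Qc = 9.0e-4 > Kc = 2.4e-4, so the reverse reaction proceeds.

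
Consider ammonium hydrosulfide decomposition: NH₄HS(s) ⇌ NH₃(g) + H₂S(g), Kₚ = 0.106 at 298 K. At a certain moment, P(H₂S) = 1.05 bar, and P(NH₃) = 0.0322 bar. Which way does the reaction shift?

(NH₄HS is a pure solid — omitted from Qₚ.)
Qₚ = P(NH₃)·P(H₂S) = (0.0322)·(1.05) = 0.0338
Qₚ = 0.0338 < Kₚ = 0.106, so the forward reaction proceeds.

in the forward direction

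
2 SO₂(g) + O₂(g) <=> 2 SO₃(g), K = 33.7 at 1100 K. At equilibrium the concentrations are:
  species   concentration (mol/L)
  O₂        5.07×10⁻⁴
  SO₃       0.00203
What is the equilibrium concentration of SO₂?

[SO₂] = 0.0155 mol/L

At equilibrium, K = [SO₃]² / ([SO₂]²·[O₂]) = 33.7.
(0.00203)² / (([SO₂])²·(5.07×10⁻⁴)) = 33.7
[SO₂]² = 2.41×10⁻⁴ ⇒ [SO₂] = 0.0155 mol/L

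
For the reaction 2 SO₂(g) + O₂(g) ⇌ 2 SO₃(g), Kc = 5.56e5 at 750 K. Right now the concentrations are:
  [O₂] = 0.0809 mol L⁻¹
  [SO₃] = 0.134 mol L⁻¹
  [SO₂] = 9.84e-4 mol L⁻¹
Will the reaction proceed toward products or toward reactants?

in the forward direction

Qc = [SO₃]² / ([SO₂]²·[O₂]) = (0.134)² / ((9.84e-4)²·(0.0809)) = 2.29e5
Qc = 2.29e5 < Kc = 5.56e5, so the forward reaction proceeds.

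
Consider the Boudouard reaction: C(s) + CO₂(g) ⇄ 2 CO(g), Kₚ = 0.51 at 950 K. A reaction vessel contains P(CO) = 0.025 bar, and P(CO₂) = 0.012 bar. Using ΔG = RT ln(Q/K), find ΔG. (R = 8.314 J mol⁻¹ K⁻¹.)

(C is a pure solid — omitted from Qₚ.)
Qₚ = P(CO)² / P(CO₂) = (0.025)² / (0.012) = 0.0521
ΔG = RT ln(Qₚ/Kₚ) = (8.314 J mol⁻¹ K⁻¹)(950 K) × ln(0.0521/0.51)
   = (7.898 kJ/mol)(-2.281) = -18.0 kJ/mol
ΔG < 0, so the forward reaction is spontaneous (proceeds forward).

ΔG = -18.0 kJ/mol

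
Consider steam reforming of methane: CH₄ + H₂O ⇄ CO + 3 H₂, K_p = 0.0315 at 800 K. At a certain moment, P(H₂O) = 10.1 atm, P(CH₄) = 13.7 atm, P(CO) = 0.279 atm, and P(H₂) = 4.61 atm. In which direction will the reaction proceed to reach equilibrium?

Q_p = P(CO)·P(H₂)³ / (P(CH₄)·P(H₂O)) = (0.279)·(4.61)³ / ((13.7)·(10.1)) = 0.198
Q_p = 0.198 > K_p = 0.0315, so the reverse reaction proceeds.

to the left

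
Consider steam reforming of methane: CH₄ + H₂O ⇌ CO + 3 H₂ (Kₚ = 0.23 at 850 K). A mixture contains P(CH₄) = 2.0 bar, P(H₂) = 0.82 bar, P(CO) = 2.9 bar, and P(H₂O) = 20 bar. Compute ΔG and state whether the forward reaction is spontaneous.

Qₚ = P(CO)·P(H₂)³ / (P(CH₄)·P(H₂O)) = (2.9)·(0.82)³ / ((2.0)·(20)) = 0.0400
ΔG = RT ln(Qₚ/Kₚ) = (8.314 J mol⁻¹ K⁻¹)(850 K) × ln(0.0400/0.23)
   = (7.067 kJ/mol)(-1.749) = -12.4 kJ/mol
ΔG < 0, so the forward reaction is spontaneous (proceeds forward).

ΔG = -12.4 kJ/mol; the forward reaction is spontaneous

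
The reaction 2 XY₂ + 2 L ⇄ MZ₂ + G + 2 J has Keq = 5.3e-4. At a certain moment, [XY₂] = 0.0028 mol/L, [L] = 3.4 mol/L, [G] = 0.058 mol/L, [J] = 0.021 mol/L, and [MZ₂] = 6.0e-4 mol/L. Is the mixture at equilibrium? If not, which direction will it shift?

Q = [MZ₂]·[G]·[J]² / ([XY₂]²·[L]²) = (6.0e-4)·(0.058)·(0.021)² / ((0.0028)²·(3.4)²) = 1.7e-4
Q = 1.7e-4 < Keq = 5.3e-4: net forward reaction.

no; Q < K, reaction proceeds forward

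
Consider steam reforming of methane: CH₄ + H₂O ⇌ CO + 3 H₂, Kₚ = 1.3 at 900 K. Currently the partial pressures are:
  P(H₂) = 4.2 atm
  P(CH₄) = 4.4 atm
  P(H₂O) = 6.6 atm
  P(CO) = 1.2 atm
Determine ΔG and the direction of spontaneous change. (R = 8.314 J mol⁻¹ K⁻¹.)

Qₚ = P(CO)·P(H₂)³ / (P(CH₄)·P(H₂O)) = (1.2)·(4.2)³ / ((4.4)·(6.6)) = 3.06
ΔG = RT ln(Qₚ/Kₚ) = (8.314 J mol⁻¹ K⁻¹)(900 K) × ln(3.06/1.3)
   = (7.483 kJ/mol)(0.8561) = 6.41 kJ/mol
ΔG > 0, so the forward reaction is non-spontaneous (proceeds in reverse).

ΔG = 6.41 kJ/mol; the forward reaction is non-spontaneous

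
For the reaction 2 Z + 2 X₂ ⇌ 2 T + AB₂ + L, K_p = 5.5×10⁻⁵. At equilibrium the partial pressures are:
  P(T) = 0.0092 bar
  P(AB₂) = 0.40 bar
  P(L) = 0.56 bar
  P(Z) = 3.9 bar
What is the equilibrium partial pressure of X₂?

At equilibrium, K_p = P(T)²·P(AB₂)·P(L) / (P(Z)²·P(X₂)²) = 5.5×10⁻⁵.
(0.0092)²·(0.40)·(0.56) / ((3.9)²·(P(X₂))²) = 5.5×10⁻⁵
P(X₂)² = 0.0227 ⇒ P(X₂) = 0.15 bar

P(X₂) = 0.15 bar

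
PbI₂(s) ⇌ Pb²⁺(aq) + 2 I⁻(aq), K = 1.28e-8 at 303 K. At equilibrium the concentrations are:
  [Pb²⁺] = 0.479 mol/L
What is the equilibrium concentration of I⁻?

(PbI₂ is a pure solid — omitted from K.)
At equilibrium, K = [Pb²⁺]·[I⁻]² = 1.28e-8.
(0.479)·([I⁻])² = 1.28e-8
[I⁻]² = 2.67e-8 ⇒ [I⁻] = 1.63e-4 mol/L

[I⁻] = 1.63e-4 mol/L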